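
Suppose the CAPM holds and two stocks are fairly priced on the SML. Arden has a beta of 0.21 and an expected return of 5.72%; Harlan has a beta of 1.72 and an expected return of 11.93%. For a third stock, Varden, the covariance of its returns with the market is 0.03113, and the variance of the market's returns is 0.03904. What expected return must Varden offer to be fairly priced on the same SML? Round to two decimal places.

8.14%

MRP = (11.93% − 5.72%) / (1.72 − 0.21) = 4.1126%
R_f = 5.72% − 0.21 × 4.1126% = 4.8564%
β_Varden = Cov / Var(R_m) = 0.03113 / 0.03904 = 0.7974
E(R_Varden) = R_f + β × MRP = 4.8564% + 0.7974 × 4.1126% = 8.14%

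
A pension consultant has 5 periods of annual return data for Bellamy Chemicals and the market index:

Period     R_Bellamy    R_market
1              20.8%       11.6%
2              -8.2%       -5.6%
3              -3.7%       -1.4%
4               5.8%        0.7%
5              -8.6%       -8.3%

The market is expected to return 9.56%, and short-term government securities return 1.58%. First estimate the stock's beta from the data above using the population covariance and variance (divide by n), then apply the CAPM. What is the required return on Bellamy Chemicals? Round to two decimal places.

Mean R_i = (20.8 − 8.2 − 3.7 + 5.8 − 8.6) / 5 = 1.2200%
Mean R_m = (11.6 − 5.6 − 1.4 + 0.7 − 8.3) / 5 = -0.6000%
Σ(R_i − R̄_i)(R_m − R̄_m) = 371.4800  ⇒  Cov = 371.4800 / 5 = 74.2960
Σ(R_m − R̄_m)² = 235.4600  ⇒  Var(R_m) = 235.4600 / 5 = 47.0920
β = Cov / Var(R_m) = 74.2960 / 47.0920 = 1.5777
MRP = 9.56% − 1.58% = 7.98%
E(R) = R_f + β × MRP = 1.58% + 1.5777 × 7.98% = 14.17%

14.17%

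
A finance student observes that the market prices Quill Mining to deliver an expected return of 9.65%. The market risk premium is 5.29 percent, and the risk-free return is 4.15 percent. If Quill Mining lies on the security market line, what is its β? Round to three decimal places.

1.040

β = (E(R) − R_f) / MRP = (9.65% − 4.15%) / 5.29% = 5.50% / 5.29% = 1.040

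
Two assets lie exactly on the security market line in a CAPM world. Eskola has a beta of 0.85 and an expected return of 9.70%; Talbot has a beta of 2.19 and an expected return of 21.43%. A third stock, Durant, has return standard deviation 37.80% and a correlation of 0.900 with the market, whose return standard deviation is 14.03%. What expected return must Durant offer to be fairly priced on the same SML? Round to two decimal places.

23.49%

MRP = (21.43% − 9.70%) / (2.19 − 0.85) = 8.7537%
R_f = 9.70% − 0.85 × 8.7537% = 2.2594%
β_Durant = ρ·σ_i/σ_m = 0.900 × 37.80 / 14.03 = 2.4248
E(R_Durant) = R_f + β × MRP = 2.2594% + 2.4248 × 8.7537% = 23.49%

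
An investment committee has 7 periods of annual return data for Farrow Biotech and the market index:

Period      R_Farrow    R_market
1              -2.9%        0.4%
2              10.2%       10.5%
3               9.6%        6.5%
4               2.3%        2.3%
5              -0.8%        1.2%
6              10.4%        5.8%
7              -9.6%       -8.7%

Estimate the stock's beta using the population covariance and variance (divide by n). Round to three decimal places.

Mean R_i = (-2.9 + 10.2 + 9.6 + 2.3 − 0.8 + 10.4 − 9.6) / 7 = 2.7429%
Mean R_m = (0.4 + 10.5 + 6.5 + 2.3 + 1.2 + 5.8 − 8.7) / 7 = 2.5714%
Σ(R_i − R̄_i)(R_m − R̄_m) = 267.1386  ⇒  Cov = 267.1386 / 7 = 38.1627
Σ(R_m − R̄_m)² = 222.4343  ⇒  Var(R_m) = 222.4343 / 7 = 31.7763
β = Cov / Var(R_m) = 38.1627 / 31.7763 = 1.2010

1.201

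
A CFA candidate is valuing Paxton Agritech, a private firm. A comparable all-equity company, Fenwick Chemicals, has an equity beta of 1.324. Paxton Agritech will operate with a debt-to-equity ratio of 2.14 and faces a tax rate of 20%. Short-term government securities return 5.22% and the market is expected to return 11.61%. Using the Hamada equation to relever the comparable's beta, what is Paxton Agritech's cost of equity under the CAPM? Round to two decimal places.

β_L = β_U × [1 + (1 − t)(D/E)] = 1.324 × [1 + (1 − 0.20) × 2.14]
    = 1.324 × [1 + 0.80 × 2.14] = 1.324 × 2.7120 = 3.5907
MRP = 11.61% − 5.22% = 6.39%
E(R) = R_f + β_L × MRP = 5.22% + 3.5907 × 6.39% = 28.16%

28.16%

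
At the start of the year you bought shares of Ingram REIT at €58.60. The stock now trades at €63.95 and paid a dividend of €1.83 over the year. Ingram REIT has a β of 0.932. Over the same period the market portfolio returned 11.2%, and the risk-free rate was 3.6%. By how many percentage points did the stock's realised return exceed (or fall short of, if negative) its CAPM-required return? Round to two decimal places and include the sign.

Realised HPR = (P1 + D1 − P0) / P0 = (63.95 + 1.83 − 58.60) / 58.60 = 7.18 / 58.60 = 12.2526%
MRP = 11.2% − 3.6% = 7.60%
CAPM required = R_f + β·MRP = 3.6% + 0.932 × 7.6% = 10.6832%
α = realised − required = 12.2526% − 10.6832% = +1.57%

+1.57%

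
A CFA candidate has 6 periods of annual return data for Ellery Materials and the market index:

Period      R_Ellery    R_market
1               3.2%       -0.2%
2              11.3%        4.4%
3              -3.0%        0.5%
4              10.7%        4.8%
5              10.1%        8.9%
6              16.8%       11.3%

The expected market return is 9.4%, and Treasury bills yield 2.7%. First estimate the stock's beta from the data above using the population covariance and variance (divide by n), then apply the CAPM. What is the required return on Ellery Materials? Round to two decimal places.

Mean R_i = (3.2 + 11.3 − 3.0 + 10.7 + 10.1 + 16.8) / 6 = 8.1833%
Mean R_m = (-0.2 + 4.4 + 0.5 + 4.8 + 8.9 + 11.3) / 6 = 4.9500%
Σ(R_i − R̄_i)(R_m − R̄_m) = 135.6250  ⇒  Cov = 135.6250 / 6 = 22.6042
Σ(R_m − R̄_m)² = 102.5750  ⇒  Var(R_m) = 102.5750 / 6 = 17.0958
β = Cov / Var(R_m) = 22.6042 / 17.0958 = 1.3222
MRP = 9.4% − 2.7% = 6.70%
E(R) = R_f + β × MRP = 2.7% + 1.3222 × 6.7% = 11.56%

11.56%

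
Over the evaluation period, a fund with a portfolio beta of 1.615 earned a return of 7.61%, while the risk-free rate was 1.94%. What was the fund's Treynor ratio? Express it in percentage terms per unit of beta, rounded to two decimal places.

3.51%

Treynor = (R_P − R_f) / β_P = (7.61% − 1.94%) / 1.6150 = 5.67% / 1.6150 = 3.51%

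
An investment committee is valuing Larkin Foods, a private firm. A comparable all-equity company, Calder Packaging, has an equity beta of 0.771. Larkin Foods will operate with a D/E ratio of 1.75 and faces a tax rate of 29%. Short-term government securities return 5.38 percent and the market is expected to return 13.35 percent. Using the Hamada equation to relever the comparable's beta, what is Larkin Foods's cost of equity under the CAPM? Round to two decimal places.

19.16%

β_L = β_U × [1 + (1 − t)(D/E)] = 0.771 × [1 + (1 − 0.29) × 1.75]
    = 0.771 × [1 + 0.71 × 1.75] = 0.771 × 2.2425 = 1.7290
MRP = 13.35% − 5.38% = 7.97%
E(R) = R_f + β_L × MRP = 5.38% + 1.7290 × 7.97% = 19.16%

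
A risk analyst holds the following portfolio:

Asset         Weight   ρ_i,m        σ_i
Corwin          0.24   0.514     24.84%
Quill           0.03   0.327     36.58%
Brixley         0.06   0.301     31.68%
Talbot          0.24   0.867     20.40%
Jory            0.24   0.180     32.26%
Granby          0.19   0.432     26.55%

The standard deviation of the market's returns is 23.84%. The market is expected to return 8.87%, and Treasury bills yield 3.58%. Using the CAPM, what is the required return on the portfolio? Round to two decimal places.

6.20%

β_Corwin = 0.514 × 24.84% / 23.84% = 0.5356
β_Quill = 0.327 × 36.58% / 23.84% = 0.5017
β_Brixley = 0.301 × 31.68% / 23.84% = 0.4000
β_Talbot = 0.867 × 20.40% / 23.84% = 0.7419
β_Jory = 0.180 × 32.26% / 23.84% = 0.2436
β_Granby = 0.432 × 26.55% / 23.84% = 0.4811
β_P = Σ w_i β_i = 0.24×0.5356 + 0.03×0.5017 + 0.06×0.4000 + 0.24×0.7419 + 0.24×0.2436 + 0.19×0.4811 = 0.4955
MRP = 8.87% − 3.58% = 5.29%
E(R_P) = R_f + β_P × MRP = 3.58% + 0.4955 × 5.29% = 6.20%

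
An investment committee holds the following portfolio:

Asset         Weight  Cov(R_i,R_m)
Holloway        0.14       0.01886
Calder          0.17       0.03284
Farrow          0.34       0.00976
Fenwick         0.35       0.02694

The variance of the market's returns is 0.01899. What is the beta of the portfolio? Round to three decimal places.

β_Holloway = 0.01886 / 0.01899 = 0.9932
β_Calder = 0.03284 / 0.01899 = 1.7293
β_Farrow = 0.00976 / 0.01899 = 0.5140
β_Fenwick = 0.02694 / 0.01899 = 1.4186
β_P = Σ w_i β_i = 0.14×0.9932 + 0.17×1.7293 + 0.34×0.5140 + 0.35×1.4186 = 1.1043

1.104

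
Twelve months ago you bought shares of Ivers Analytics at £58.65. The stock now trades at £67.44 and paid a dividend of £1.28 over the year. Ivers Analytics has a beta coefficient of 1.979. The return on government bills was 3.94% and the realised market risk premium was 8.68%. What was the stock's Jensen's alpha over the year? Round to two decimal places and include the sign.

-3.95%

Realised HPR = (P1 + D1 − P0) / P0 = (67.44 + 1.28 − 58.65) / 58.65 = 10.07 / 58.65 = 17.1697%
CAPM required = R_f + β·MRP = 3.94% + 1.979 × 8.68% = 21.11772%
α = realised − required = 17.1697% − 21.11772% = -3.95%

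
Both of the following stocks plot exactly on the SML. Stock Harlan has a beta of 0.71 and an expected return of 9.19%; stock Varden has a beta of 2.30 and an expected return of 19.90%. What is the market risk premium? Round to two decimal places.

Both satisfy E(R) = R_f + β·MRP, so the slope of the SML is
MRP = (19.90% − 9.19%) / (2.30 − 0.71) = 10.71% / 1.59 = 6.7358%

6.74%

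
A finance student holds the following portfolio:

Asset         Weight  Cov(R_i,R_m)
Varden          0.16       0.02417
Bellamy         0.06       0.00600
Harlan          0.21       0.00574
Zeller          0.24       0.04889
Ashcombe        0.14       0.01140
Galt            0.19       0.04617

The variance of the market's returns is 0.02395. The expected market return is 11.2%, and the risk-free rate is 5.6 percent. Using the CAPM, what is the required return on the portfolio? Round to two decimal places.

12.04%

β_Varden = 0.02417 / 0.02395 = 1.0092
β_Bellamy = 0.00600 / 0.02395 = 0.2505
β_Harlan = 0.00574 / 0.02395 = 0.2397
β_Zeller = 0.04889 / 0.02395 = 2.0413
β_Ashcombe = 0.01140 / 0.02395 = 0.4760
β_Galt = 0.04617 / 0.02395 = 1.9278
β_P = Σ w_i β_i = 0.16×1.0092 + 0.06×0.2505 + 0.21×0.2397 + 0.24×2.0413 + 0.14×0.4760 + 0.19×1.9278 = 1.1497
MRP = 11.2% − 5.6% = 5.60%
E(R_P) = R_f + β_P × MRP = 5.6% + 1.1497 × 5.6% = 12.04%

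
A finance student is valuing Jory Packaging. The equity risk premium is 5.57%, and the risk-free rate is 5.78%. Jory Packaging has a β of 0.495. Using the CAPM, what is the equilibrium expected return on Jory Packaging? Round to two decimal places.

8.54%

E(R) = R_f + β × MRP = 5.78% + 0.495 × 5.57% = 8.54%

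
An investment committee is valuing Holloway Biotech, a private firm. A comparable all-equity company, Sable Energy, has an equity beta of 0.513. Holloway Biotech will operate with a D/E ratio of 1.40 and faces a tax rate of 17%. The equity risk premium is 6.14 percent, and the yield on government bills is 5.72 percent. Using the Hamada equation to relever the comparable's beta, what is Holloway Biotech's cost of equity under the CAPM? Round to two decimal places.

β_L = β_U × [1 + (1 − t)(D/E)] = 0.513 × [1 + (1 − 0.17) × 1.40]
    = 0.513 × [1 + 0.83 × 1.40] = 0.513 × 2.1620 = 1.1091
E(R) = R_f + β_L × MRP = 5.72% + 1.1091 × 6.14% = 12.53%

12.53%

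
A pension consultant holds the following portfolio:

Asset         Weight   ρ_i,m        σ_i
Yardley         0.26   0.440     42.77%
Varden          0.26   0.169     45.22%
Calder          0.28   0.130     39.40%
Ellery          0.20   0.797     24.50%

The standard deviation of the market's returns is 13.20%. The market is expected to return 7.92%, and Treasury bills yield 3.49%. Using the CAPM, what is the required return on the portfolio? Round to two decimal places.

β_Yardley = 0.440 × 42.77% / 13.20% = 1.4257
β_Varden = 0.169 × 45.22% / 13.20% = 0.5790
β_Calder = 0.130 × 39.40% / 13.20% = 0.3880
β_Ellery = 0.797 × 24.50% / 13.20% = 1.4793
β_P = Σ w_i β_i = 0.26×1.4257 + 0.26×0.5790 + 0.28×0.3880 + 0.20×1.4793 = 0.9257
MRP = 7.92% − 3.49% = 4.43%
E(R_P) = R_f + β_P × MRP = 3.49% + 0.9257 × 4.43% = 7.59%

7.59%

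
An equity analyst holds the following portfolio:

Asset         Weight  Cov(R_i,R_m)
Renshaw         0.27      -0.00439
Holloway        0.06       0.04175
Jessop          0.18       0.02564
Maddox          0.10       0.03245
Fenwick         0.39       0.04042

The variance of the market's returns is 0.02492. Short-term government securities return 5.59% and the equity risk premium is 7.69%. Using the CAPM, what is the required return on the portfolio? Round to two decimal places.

β_Renshaw = -0.00439 / 0.02492 = -0.1762
β_Holloway = 0.04175 / 0.02492 = 1.6754
β_Jessop = 0.02564 / 0.02492 = 1.0289
β_Maddox = 0.03245 / 0.02492 = 1.3022
β_Fenwick = 0.04042 / 0.02492 = 1.6220
β_P = Σ w_i β_i = 0.27×-0.1762 + 0.06×1.6754 + 0.18×1.0289 + 0.10×1.3022 + 0.39×1.6220 = 1.0010
E(R_P) = R_f + β_P × MRP = 5.59% + 1.0010 × 7.69% = 13.29%

13.29%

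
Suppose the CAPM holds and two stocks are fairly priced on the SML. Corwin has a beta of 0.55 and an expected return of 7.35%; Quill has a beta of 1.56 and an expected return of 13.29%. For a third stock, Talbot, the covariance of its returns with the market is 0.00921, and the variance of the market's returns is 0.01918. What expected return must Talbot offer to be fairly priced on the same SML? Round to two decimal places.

6.94%

MRP = (13.29% − 7.35%) / (1.56 − 0.55) = 5.8812%
R_f = 7.35% − 0.55 × 5.8812% = 4.1153%
β_Talbot = Cov / Var(R_m) = 0.00921 / 0.01918 = 0.4802
E(R_Talbot) = R_f + β × MRP = 4.1153% + 0.4802 × 5.8812% = 6.94%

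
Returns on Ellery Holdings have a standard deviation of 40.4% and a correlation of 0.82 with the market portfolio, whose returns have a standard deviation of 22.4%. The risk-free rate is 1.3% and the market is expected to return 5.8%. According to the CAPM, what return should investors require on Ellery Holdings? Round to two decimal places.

7.96%

β = ρ × σ_i / σ_m = 0.82 × 40.4% / 22.4% = 1.4789
MRP = 5.8% − 1.3% = 4.50%
E(R) = 1.3% + 1.4789 × 4.5% = 7.96%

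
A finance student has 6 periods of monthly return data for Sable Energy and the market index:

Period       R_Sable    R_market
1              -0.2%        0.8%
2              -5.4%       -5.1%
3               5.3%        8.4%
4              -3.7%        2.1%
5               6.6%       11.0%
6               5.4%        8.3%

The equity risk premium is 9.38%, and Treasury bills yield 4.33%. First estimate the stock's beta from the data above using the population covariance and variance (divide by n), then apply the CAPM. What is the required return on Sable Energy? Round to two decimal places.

Mean R_i = (-0.2 − 5.4 + 5.3 − 3.7 + 6.6 + 5.4) / 6 = 1.3333%
Mean R_m = (0.8 − 5.1 + 8.4 + 2.1 + 11.0 + 8.3) / 6 = 4.2500%
Σ(R_i − R̄_i)(R_m − R̄_m) = 147.5500  ⇒  Cov = 147.5500 / 6 = 24.5917
Σ(R_m − R̄_m)² = 183.1350  ⇒  Var(R_m) = 183.1350 / 6 = 30.5225
β = Cov / Var(R_m) = 24.5917 / 30.5225 = 0.8057
E(R) = R_f + β × MRP = 4.33% + 0.8057 × 9.38% = 11.89%

11.89%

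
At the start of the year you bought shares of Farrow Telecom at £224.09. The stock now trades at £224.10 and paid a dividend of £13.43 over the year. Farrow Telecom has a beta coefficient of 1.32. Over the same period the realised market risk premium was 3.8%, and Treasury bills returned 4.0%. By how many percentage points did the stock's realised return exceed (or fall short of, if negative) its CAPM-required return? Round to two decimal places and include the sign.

Realised HPR = (P1 + D1 − P0) / P0 = (224.10 + 13.43 − 224.09) / 224.09 = 13.44 / 224.09 = 5.9976%
CAPM required = R_f + β·MRP = 4.0% + 1.32 × 3.8% = 9.0160%
α = realised − required = 5.9976% − 9.0160% = -3.02%

-3.02%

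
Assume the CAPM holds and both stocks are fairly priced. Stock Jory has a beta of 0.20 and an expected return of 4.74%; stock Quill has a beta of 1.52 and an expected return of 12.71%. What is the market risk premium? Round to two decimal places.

6.04%

Both satisfy E(R) = R_f + β·MRP, so the slope of the SML is
MRP = (12.71% − 4.74%) / (1.52 − 0.20) = 7.97% / 1.32 = 6.0379%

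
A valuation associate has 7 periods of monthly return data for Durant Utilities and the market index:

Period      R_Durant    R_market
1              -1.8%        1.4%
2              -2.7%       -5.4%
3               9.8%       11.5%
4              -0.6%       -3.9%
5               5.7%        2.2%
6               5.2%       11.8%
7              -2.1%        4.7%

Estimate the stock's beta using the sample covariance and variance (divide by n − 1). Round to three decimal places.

Mean R_i = (-1.8 − 2.7 + 9.8 − 0.6 + 5.7 + 5.2 − 2.1) / 7 = 1.9286%
Mean R_m = (1.4 − 5.4 + 11.5 − 3.9 + 2.2 + 11.8 + 4.7) / 7 = 3.1857%
Σ(R_i − R̄_i)(R_m − R̄_m) = 148.1229  ⇒  Cov = 148.1229 / 6 = 24.6872
Σ(R_m − R̄_m)² = 273.7086  ⇒  Var(R_m) = 273.7086 / 6 = 45.6181
β = Cov / Var(R_m) = 24.6872 / 45.6181 = 0.5412

0.541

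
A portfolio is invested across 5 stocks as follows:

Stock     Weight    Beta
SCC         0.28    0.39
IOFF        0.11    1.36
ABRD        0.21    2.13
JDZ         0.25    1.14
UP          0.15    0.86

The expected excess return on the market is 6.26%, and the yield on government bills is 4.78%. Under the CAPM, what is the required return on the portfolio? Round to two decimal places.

11.79%

β_P = Σ w_i β_i = 0.28×0.39 + 0.11×1.36 + 0.21×2.13 + 0.25×1.14 + 0.15×0.86 = 1.1201
E(R_P) = R_f + β_P × MRP = 4.78% + 1.1201 × 6.26% = 11.79%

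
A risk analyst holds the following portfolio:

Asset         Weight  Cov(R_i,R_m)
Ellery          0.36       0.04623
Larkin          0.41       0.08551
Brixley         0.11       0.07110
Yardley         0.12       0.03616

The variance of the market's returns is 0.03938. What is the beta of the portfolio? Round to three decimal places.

β_Ellery = 0.04623 / 0.03938 = 1.1739
β_Larkin = 0.08551 / 0.03938 = 2.1714
β_Brixley = 0.07110 / 0.03938 = 1.8055
β_Yardley = 0.03616 / 0.03938 = 0.9182
β_P = Σ w_i β_i = 0.36×1.1739 + 0.41×2.1714 + 0.11×1.8055 + 0.12×0.9182 = 1.6217

1.622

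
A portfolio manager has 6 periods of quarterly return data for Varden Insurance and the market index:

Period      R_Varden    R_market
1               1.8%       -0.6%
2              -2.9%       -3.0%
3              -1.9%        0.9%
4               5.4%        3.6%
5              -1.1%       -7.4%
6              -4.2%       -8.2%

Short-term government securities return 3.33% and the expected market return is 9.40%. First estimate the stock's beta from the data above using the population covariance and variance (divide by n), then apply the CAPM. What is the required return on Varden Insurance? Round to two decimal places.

Mean R_i = (1.8 − 2.9 − 1.9 + 5.4 − 1.1 − 4.2) / 6 = -0.4833%
Mean R_m = (-0.6 − 3.0 + 0.9 + 3.6 − 7.4 − 8.2) / 6 = -2.4500%
Σ(R_i − R̄_i)(R_m − R̄_m) = 60.8250  ⇒  Cov = 60.8250 / 6 = 10.1375
Σ(R_m − R̄_m)² = 109.1150  ⇒  Var(R_m) = 109.1150 / 6 = 18.1858
β = Cov / Var(R_m) = 10.1375 / 18.1858 = 0.5574
MRP = 9.40% − 3.33% = 6.07%
E(R) = R_f + β × MRP = 3.33% + 0.5574 × 6.07% = 6.71%

6.71%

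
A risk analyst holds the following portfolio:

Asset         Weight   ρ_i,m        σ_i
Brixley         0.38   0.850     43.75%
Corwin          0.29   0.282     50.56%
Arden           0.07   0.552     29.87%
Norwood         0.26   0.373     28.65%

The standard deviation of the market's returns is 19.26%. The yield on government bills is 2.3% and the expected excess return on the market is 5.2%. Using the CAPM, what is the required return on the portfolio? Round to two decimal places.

8.29%

β_Brixley = 0.850 × 43.75% / 19.26% = 1.9308
β_Corwin = 0.282 × 50.56% / 19.26% = 0.7403
β_Arden = 0.552 × 29.87% / 19.26% = 0.8561
β_Norwood = 0.373 × 28.65% / 19.26% = 0.5549
β_P = Σ w_i β_i = 0.38×1.9308 + 0.29×0.7403 + 0.07×0.8561 + 0.26×0.5549 = 1.1526
E(R_P) = R_f + β_P × MRP = 2.3% + 1.1526 × 5.2% = 8.29%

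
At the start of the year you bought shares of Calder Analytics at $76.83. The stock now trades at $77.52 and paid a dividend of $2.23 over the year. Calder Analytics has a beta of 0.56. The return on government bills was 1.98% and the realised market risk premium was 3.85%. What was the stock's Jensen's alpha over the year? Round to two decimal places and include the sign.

-0.34%

Realised HPR = (P1 + D1 − P0) / P0 = (77.52 + 2.23 − 76.83) / 76.83 = 2.92 / 76.83 = 3.8006%
CAPM required = R_f + β·MRP = 1.98% + 0.56 × 3.85% = 4.1360%
α = realised − required = 3.8006% − 4.1360% = -0.34%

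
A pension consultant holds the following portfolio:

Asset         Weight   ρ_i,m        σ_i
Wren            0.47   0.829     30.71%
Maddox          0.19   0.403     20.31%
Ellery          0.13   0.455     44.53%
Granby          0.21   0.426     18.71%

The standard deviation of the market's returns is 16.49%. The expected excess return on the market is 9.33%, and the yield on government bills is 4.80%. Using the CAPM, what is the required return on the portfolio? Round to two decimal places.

β_Wren = 0.829 × 30.71% / 16.49% = 1.5439
β_Maddox = 0.403 × 20.31% / 16.49% = 0.4964
β_Ellery = 0.455 × 44.53% / 16.49% = 1.2287
β_Granby = 0.426 × 18.71% / 16.49% = 0.4834
β_P = Σ w_i β_i = 0.47×1.5439 + 0.19×0.4964 + 0.13×1.2287 + 0.21×0.4834 = 1.0812
E(R_P) = R_f + β_P × MRP = 4.80% + 1.0812 × 9.33% = 14.89%

14.89%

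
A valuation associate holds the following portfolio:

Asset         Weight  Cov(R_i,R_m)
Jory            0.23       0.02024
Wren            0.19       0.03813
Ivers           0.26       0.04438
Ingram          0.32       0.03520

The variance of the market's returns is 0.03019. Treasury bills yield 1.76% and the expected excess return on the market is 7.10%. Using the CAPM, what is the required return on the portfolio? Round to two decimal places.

9.92%

β_Jory = 0.02024 / 0.03019 = 0.6704
β_Wren = 0.03813 / 0.03019 = 1.2630
β_Ivers = 0.04438 / 0.03019 = 1.4700
β_Ingram = 0.03520 / 0.03019 = 1.1659
β_P = Σ w_i β_i = 0.23×0.6704 + 0.19×1.2630 + 0.26×1.4700 + 0.32×1.1659 = 1.1495
E(R_P) = R_f + β_P × MRP = 1.76% + 1.1495 × 7.10% = 9.92%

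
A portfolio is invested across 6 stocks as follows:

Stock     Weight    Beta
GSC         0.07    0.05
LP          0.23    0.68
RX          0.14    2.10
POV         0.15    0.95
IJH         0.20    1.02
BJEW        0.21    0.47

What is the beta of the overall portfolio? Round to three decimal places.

0.899

β_P = Σ w_i β_i = 0.07×0.05 + 0.23×0.68 + 0.14×2.10 + 0.15×0.95 + 0.20×1.02 + 0.21×0.47 = 0.8991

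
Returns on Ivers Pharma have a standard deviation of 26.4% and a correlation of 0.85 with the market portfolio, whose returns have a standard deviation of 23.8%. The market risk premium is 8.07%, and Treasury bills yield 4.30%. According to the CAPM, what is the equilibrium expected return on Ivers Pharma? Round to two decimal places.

11.91%

β = ρ × σ_i / σ_m = 0.85 × 26.4% / 23.8% = 0.9429
E(R) = 4.30% + 0.9429 × 8.07% = 11.91%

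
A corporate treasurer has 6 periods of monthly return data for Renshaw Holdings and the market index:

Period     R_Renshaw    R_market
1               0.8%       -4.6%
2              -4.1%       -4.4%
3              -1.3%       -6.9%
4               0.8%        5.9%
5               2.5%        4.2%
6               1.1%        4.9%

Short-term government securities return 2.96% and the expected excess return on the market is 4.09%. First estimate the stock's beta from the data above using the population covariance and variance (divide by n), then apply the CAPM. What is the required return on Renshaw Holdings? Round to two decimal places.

Mean R_i = (0.8 − 4.1 − 1.3 + 0.8 + 2.5 + 1.1) / 6 = -0.0333%
Mean R_m = (-4.6 − 4.4 − 6.9 + 5.9 + 4.2 + 4.9) / 6 = -0.1500%
Σ(R_i − R̄_i)(R_m − R̄_m) = 43.9100  ⇒  Cov = 43.9100 / 6 = 7.3183
Σ(R_m − R̄_m)² = 164.4550  ⇒  Var(R_m) = 164.4550 / 6 = 27.4092
β = Cov / Var(R_m) = 7.3183 / 27.4092 = 0.2670
E(R) = R_f + β × MRP = 2.96% + 0.2670 × 4.09% = 4.05%

4.05%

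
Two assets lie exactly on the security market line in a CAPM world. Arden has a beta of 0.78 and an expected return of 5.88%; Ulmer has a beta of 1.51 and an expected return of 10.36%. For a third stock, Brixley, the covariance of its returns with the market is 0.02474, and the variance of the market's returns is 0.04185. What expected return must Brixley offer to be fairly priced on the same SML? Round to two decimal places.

MRP = (10.36% − 5.88%) / (1.51 − 0.78) = 6.1370%
R_f = 5.88% − 0.78 × 6.1370% = 1.0931%
β_Brixley = Cov / Var(R_m) = 0.02474 / 0.04185 = 0.5912
E(R_Brixley) = R_f + β × MRP = 1.0931% + 0.5912 × 6.1370% = 4.72%

4.72%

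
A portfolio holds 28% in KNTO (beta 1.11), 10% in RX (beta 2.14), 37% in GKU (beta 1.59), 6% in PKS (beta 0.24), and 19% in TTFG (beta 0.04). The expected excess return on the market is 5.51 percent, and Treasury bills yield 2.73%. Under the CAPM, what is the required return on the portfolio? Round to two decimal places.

8.98%

β_P = Σ w_i β_i = 0.28×1.11 + 0.10×2.14 + 0.37×1.59 + 0.06×0.24 + 0.19×0.04 = 1.1351
E(R_P) = R_f + β_P × MRP = 2.73% + 1.1351 × 5.51% = 8.98%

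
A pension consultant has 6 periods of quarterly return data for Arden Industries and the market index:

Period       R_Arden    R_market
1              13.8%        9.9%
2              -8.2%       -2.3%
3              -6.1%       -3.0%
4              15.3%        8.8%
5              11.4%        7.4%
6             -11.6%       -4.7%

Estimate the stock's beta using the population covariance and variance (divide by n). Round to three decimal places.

Mean R_i = (13.8 − 8.2 − 6.1 + 15.3 + 11.4 − 11.6) / 6 = 2.4333%
Mean R_m = (9.9 − 2.3 − 3.0 + 8.8 + 7.4 − 4.7) / 6 = 2.6833%
Σ(R_i − R̄_i)(R_m − R̄_m) = 408.1233  ⇒  Cov = 408.1233 / 6 = 68.0206
Σ(R_m − R̄_m)² = 223.3883  ⇒  Var(R_m) = 223.3883 / 6 = 37.2314
β = Cov / Var(R_m) = 68.0206 / 37.2314 = 1.8270

1.827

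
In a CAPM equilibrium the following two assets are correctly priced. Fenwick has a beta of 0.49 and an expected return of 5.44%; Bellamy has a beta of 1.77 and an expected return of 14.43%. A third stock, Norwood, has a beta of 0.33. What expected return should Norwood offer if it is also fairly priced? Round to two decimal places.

MRP (SML slope) = (14.43% − 5.44%) / (1.77 − 0.49) = 8.99% / 1.28 = 7.0234%
R_f (intercept) = 5.44% − 0.49 × 7.0234% = 1.9985%
E(R_Norwood) = R_f + β × MRP = 1.9985% + 0.33 × 7.0234% = 4.32%

4.32%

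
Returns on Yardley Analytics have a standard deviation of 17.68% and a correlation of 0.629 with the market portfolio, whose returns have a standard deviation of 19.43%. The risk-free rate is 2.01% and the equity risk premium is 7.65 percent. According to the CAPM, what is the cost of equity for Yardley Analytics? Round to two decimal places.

6.39%

β = ρ × σ_i / σ_m = 0.629 × 17.68% / 19.43% = 0.5723
E(R) = 2.01% + 0.5723 × 7.65% = 6.39%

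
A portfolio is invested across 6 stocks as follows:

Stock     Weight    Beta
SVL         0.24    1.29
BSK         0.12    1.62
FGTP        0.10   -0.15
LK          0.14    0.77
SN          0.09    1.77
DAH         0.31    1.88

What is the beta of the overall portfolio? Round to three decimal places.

1.339

β_P = Σ w_i β_i = 0.24×1.29 + 0.12×1.62 + 0.10×-0.15 + 0.14×0.77 + 0.09×1.77 + 0.31×1.88 = 1.3389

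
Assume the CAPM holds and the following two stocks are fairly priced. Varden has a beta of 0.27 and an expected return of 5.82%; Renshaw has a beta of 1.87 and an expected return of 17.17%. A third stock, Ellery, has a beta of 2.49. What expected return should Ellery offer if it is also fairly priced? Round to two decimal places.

21.57%

MRP (SML slope) = (17.17% − 5.82%) / (1.87 − 0.27) = 11.35% / 1.60 = 7.0938%
R_f (intercept) = 5.82% − 0.27 × 7.0938% = 3.9047%
E(R_Ellery) = R_f + β × MRP = 3.9047% + 2.49 × 7.0938% = 21.57%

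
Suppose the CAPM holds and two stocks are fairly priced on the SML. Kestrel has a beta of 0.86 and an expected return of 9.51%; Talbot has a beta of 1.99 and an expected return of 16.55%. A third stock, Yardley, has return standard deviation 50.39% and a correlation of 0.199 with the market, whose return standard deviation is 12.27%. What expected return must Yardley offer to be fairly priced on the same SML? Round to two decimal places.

MRP = (16.55% − 9.51%) / (1.99 − 0.86) = 6.2301%
R_f = 9.51% − 0.86 × 6.2301% = 4.1521%
β_Yardley = ρ·σ_i/σ_m = 0.199 × 50.39 / 12.27 = 0.8172
E(R_Yardley) = R_f + β × MRP = 4.1521% + 0.8172 × 6.2301% = 9.24%

9.24%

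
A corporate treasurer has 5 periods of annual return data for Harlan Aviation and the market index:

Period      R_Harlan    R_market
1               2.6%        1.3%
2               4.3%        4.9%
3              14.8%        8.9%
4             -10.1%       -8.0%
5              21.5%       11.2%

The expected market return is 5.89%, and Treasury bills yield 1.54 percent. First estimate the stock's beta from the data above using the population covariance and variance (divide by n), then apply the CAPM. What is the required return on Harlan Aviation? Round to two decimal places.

Mean R_i = (2.6 + 4.3 + 14.8 − 10.1 + 21.5) / 5 = 6.6200%
Mean R_m = (1.3 + 4.9 + 8.9 − 8.0 + 11.2) / 5 = 3.6600%
Σ(R_i − R̄_i)(R_m − R̄_m) = 356.6240  ⇒  Cov = 356.6240 / 5 = 71.3248
Σ(R_m − R̄_m)² = 227.3720  ⇒  Var(R_m) = 227.3720 / 5 = 45.4744
β = Cov / Var(R_m) = 71.3248 / 45.4744 = 1.5685
MRP = 5.89% − 1.54% = 4.35%
E(R) = R_f + β × MRP = 1.54% + 1.5685 × 4.35% = 8.36%

8.36%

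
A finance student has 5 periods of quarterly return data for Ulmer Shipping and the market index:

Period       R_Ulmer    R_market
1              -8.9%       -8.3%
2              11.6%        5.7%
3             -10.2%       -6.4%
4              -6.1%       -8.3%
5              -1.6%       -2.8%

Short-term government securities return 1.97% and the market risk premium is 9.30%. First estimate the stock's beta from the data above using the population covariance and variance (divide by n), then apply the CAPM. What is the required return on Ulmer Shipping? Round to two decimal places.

Mean R_i = (-8.9 + 11.6 − 10.2 − 6.1 − 1.6) / 5 = -3.0400%
Mean R_m = (-8.3 + 5.7 − 6.4 − 8.3 − 2.8) / 5 = -4.0200%
Σ(R_i − R̄_i)(R_m − R̄_m) = 199.2760  ⇒  Cov = 199.2760 / 5 = 39.8552
Σ(R_m − R̄_m)² = 138.2680  ⇒  Var(R_m) = 138.2680 / 5 = 27.6536
β = Cov / Var(R_m) = 39.8552 / 27.6536 = 1.4412
E(R) = R_f + β × MRP = 1.97% + 1.4412 × 9.30% = 15.37%

15.37%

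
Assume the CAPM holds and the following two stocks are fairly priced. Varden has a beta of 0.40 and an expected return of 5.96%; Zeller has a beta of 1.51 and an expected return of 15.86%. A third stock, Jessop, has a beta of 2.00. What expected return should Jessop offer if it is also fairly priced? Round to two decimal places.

20.23%

MRP (SML slope) = (15.86% − 5.96%) / (1.51 − 0.40) = 9.90% / 1.11 = 8.9189%
R_f (intercept) = 5.96% − 0.40 × 8.9189% = 2.3924%
E(R_Jessop) = R_f + β × MRP = 2.3924% + 2.00 × 8.9189% = 20.23%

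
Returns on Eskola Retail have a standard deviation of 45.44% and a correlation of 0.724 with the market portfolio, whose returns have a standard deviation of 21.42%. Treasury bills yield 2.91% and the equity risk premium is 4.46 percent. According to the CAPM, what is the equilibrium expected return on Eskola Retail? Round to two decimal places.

9.76%

β = ρ × σ_i / σ_m = 0.724 × 45.44% / 21.42% = 1.5359
E(R) = 2.91% + 1.5359 × 4.46% = 9.76%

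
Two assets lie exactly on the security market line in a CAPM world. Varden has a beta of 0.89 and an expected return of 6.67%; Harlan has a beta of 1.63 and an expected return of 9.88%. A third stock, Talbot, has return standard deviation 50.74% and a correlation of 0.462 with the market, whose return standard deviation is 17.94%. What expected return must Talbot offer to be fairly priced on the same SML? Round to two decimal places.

MRP = (9.88% − 6.67%) / (1.63 − 0.89) = 4.3378%
R_f = 6.67% − 0.89 × 4.3378% = 2.8094%
β_Talbot = ρ·σ_i/σ_m = 0.462 × 50.74 / 17.94 = 1.3067
E(R_Talbot) = R_f + β × MRP = 2.8094% + 1.3067 × 4.3378% = 8.48%

8.48%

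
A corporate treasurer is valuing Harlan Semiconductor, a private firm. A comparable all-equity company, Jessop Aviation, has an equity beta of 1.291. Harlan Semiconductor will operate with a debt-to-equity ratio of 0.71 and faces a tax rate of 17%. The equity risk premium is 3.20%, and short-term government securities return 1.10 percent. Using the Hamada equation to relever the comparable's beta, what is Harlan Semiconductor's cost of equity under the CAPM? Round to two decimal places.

7.67%

β_L = β_U × [1 + (1 − t)(D/E)] = 1.291 × [1 + (1 − 0.17) × 0.71]
    = 1.291 × [1 + 0.83 × 0.71] = 1.291 × 1.5893 = 2.0518
E(R) = R_f + β_L × MRP = 1.10% + 2.0518 × 3.20% = 7.67%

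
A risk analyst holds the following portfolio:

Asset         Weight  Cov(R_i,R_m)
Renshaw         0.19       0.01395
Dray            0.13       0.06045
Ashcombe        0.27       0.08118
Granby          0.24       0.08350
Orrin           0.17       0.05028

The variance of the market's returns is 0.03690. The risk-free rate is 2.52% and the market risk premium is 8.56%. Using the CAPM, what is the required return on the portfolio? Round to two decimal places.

16.67%

β_Renshaw = 0.01395 / 0.03690 = 0.3780
β_Dray = 0.06045 / 0.03690 = 1.6382
β_Ashcombe = 0.08118 / 0.03690 = 2.2000
β_Granby = 0.08350 / 0.03690 = 2.2629
β_Orrin = 0.05028 / 0.03690 = 1.3626
β_P = Σ w_i β_i = 0.19×0.3780 + 0.13×1.6382 + 0.27×2.2000 + 0.24×2.2629 + 0.17×1.3626 = 1.6535
E(R_P) = R_f + β_P × MRP = 2.52% + 1.6535 × 8.56% = 16.67%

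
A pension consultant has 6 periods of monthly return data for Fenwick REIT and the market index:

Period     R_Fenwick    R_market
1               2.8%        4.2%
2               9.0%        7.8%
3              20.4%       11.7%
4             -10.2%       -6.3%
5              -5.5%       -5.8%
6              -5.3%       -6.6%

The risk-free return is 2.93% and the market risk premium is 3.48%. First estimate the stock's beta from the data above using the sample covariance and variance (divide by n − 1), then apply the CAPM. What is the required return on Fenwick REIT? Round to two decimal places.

7.62%

Mean R_i = (2.8 + 9.0 + 20.4 − 10.2 − 5.5 − 5.3) / 6 = 1.8667%
Mean R_m = (4.2 + 7.8 + 11.7 − 6.3 − 5.8 − 6.6) / 6 = 0.8333%
Σ(R_i − R̄_i)(R_m − R̄_m) = 442.4467  ⇒  Cov = 442.4467 / 5 = 88.4893
Σ(R_m − R̄_m)² = 328.0933  ⇒  Var(R_m) = 328.0933 / 5 = 65.6187
β = Cov / Var(R_m) = 88.4893 / 65.6187 = 1.3485
E(R) = R_f + β × MRP = 2.93% + 1.3485 × 3.48% = 7.62%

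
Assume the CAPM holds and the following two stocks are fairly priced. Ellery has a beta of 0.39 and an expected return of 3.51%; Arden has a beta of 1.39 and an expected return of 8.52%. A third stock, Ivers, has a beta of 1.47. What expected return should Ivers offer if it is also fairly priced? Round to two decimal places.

MRP (SML slope) = (8.52% − 3.51%) / (1.39 − 0.39) = 5.01% / 1.00 = 5.0100%
R_f (intercept) = 3.51% − 0.39 × 5.0100% = 1.5561%
E(R_Ivers) = R_f + β × MRP = 1.5561% + 1.47 × 5.0100% = 8.92%

8.92%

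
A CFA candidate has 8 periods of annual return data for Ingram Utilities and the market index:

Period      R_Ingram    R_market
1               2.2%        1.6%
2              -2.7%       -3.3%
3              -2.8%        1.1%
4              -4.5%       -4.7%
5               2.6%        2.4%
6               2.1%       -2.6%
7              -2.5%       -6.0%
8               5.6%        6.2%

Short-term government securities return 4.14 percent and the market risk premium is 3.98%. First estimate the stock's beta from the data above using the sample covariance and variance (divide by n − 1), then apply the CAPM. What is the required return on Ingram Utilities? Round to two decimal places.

Mean R_i = (2.2 − 2.7 − 2.8 − 4.5 + 2.6 + 2.1 − 2.5 + 5.6) / 8 = 0.0000%
Mean R_m = (1.6 − 3.3 + 1.1 − 4.7 + 2.4 − 2.6 − 6.0 + 6.2) / 8 = -0.6625%
Σ(R_i − R̄_i)(R_m − R̄_m) = 81.0000  ⇒  Cov = 81.0000 / 7 = 11.5714
Σ(R_m − R̄_m)² = 120.1988  ⇒  Var(R_m) = 120.1988 / 7 = 17.1713
β = Cov / Var(R_m) = 11.5714 / 17.1713 = 0.6739
E(R) = R_f + β × MRP = 4.14% + 0.6739 × 3.98% = 6.82%

6.82%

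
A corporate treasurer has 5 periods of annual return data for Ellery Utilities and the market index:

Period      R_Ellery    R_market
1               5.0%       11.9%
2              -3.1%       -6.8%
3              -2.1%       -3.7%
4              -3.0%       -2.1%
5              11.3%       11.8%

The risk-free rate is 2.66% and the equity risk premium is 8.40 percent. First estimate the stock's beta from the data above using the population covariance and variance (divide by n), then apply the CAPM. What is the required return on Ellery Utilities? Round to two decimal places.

8.16%

Mean R_i = (5.0 − 3.1 − 2.1 − 3.0 + 11.3) / 5 = 1.6200%
Mean R_m = (11.9 − 6.8 − 3.7 − 2.1 + 11.8) / 5 = 2.2200%
Σ(R_i − R̄_i)(R_m − R̄_m) = 210.0080  ⇒  Cov = 210.0080 / 5 = 42.0016
Σ(R_m − R̄_m)² = 320.5480  ⇒  Var(R_m) = 320.5480 / 5 = 64.1096
β = Cov / Var(R_m) = 42.0016 / 64.1096 = 0.6552
E(R) = R_f + β × MRP = 2.66% + 0.6552 × 8.40% = 8.16%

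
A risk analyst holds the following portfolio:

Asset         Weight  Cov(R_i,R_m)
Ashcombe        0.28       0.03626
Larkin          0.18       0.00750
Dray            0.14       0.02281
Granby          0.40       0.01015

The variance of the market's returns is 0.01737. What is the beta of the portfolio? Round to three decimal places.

β_Ashcombe = 0.03626 / 0.01737 = 2.0875
β_Larkin = 0.00750 / 0.01737 = 0.4318
β_Dray = 0.02281 / 0.01737 = 1.3132
β_Granby = 0.01015 / 0.01737 = 0.5843
β_P = Σ w_i β_i = 0.28×2.0875 + 0.18×0.4318 + 0.14×1.3132 + 0.40×0.5843 = 1.0798

1.080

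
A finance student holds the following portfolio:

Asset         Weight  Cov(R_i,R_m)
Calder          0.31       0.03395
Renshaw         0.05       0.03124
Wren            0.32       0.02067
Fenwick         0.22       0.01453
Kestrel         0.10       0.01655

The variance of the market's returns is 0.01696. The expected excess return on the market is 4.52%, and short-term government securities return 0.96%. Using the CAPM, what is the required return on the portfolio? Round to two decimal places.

β_Calder = 0.03395 / 0.01696 = 2.0018
β_Renshaw = 0.03124 / 0.01696 = 1.8420
β_Wren = 0.02067 / 0.01696 = 1.2188
β_Fenwick = 0.01453 / 0.01696 = 0.8567
β_Kestrel = 0.01655 / 0.01696 = 0.9758
β_P = Σ w_i β_i = 0.31×2.0018 + 0.05×1.8420 + 0.32×1.2188 + 0.22×0.8567 + 0.10×0.9758 = 1.3887
E(R_P) = R_f + β_P × MRP = 0.96% + 1.3887 × 4.52% = 7.24%

7.24%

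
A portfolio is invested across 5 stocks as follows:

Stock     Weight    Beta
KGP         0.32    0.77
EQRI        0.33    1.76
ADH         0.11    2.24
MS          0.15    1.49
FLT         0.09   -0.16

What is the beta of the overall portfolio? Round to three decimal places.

β_P = Σ w_i β_i = 0.32×0.77 + 0.33×1.76 + 0.11×2.24 + 0.15×1.49 + 0.09×-0.16 = 1.2827

1.283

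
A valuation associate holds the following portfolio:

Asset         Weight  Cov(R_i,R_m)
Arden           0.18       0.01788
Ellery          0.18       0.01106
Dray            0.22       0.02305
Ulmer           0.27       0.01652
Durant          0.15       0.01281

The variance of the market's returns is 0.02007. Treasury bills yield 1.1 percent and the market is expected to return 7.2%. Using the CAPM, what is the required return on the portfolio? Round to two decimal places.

β_Arden = 0.01788 / 0.02007 = 0.8909
β_Ellery = 0.01106 / 0.02007 = 0.5511
β_Dray = 0.02305 / 0.02007 = 1.1485
β_Ulmer = 0.01652 / 0.02007 = 0.8231
β_Durant = 0.01281 / 0.02007 = 0.6383
β_P = Σ w_i β_i = 0.18×0.8909 + 0.18×0.5511 + 0.22×1.1485 + 0.27×0.8231 + 0.15×0.6383 = 0.8302
MRP = 7.2% − 1.1% = 6.10%
E(R_P) = R_f + β_P × MRP = 1.1% + 0.8302 × 6.1% = 6.16%

6.16%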